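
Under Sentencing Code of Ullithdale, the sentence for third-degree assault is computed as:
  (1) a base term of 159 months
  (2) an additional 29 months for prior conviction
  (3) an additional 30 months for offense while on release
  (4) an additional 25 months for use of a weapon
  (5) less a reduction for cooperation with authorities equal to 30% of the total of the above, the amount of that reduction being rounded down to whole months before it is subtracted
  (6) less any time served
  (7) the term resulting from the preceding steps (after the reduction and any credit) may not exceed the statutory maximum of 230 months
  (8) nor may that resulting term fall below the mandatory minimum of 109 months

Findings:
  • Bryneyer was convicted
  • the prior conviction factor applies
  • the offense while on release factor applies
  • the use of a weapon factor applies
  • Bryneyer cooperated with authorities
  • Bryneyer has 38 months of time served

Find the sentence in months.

Prior conviction enhancement: +29 months
Offense while on release enhancement: +30 months
Use of a weapon enhancement: +25 months
Adjusted term: 159 months + 29 months + 30 months + 25 months = 243 months
Cooperation with authorities reduction: 30% of 243 months = 72 months (rounded down)
After reduction: 243 − 72 = 171 months
Less time served: 171 months − 38 months = 133 months
Cap at 230 months: 133 months is within the cap, no reduction.
Minimum 109 months: 133 months meets the minimum, no increase.

133 months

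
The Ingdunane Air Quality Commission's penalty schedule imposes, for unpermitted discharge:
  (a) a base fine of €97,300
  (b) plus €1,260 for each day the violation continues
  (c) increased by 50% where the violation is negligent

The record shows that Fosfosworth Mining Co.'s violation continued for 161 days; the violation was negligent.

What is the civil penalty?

Per-day component: 161 × €1,260 = €202,860
Base plus per-day: €97,300 + €202,860 = €300,160
Enhancement: 50% of €300,160 = €150,080
Enhanced fine: €300,160 + €150,080 = €450,240

€450,240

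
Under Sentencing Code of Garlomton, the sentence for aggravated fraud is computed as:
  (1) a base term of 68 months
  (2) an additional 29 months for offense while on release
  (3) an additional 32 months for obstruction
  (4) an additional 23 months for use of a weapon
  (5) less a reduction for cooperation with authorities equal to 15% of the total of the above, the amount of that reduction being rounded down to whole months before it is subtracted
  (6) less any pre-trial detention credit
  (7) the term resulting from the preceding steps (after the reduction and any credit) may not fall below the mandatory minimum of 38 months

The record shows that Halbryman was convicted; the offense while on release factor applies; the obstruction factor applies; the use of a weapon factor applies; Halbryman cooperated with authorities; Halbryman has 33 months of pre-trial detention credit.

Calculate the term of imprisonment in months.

Offense while on release enhancement: +29 months
Obstruction enhancement: +32 months
Use of a weapon enhancement: +23 months
Adjusted term: 68 months + 29 months + 32 months + 23 months = 152 months
Cooperation with authorities reduction: 15% of 152 months = 22 months (rounded down)
After reduction: 152 − 22 = 130 months
Less pre-trial detention credit: 130 months − 33 months = 97 months
Minimum 38 months: 97 months meets the minimum, no increase.

Sentence: 97 months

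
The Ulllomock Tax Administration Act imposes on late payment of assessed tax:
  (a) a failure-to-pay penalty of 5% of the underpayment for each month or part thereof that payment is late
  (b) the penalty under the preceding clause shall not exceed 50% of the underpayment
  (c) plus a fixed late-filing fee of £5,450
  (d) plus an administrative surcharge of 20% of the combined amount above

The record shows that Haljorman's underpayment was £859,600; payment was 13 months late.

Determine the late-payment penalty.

Accrued rate: 5% × 13 = 65%, capped at 50% → 50%
Failure-to-pay penalty: 50% of £859,600 = £429,800
Penalty before surcharge: £429,800 + £5,450 = £435,250
Administrative surcharge: 20% of £435,250 = £87,050
Total penalty: £435,250 + £87,050 = £522,300

£522,300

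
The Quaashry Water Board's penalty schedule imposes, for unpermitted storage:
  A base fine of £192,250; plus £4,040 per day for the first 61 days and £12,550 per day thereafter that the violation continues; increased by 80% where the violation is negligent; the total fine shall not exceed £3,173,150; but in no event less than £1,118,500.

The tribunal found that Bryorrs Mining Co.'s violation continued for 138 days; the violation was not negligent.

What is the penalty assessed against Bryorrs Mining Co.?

£1,405,040

First 61 days: 61 × £4,040 = £246,440
Remaining days: (138 − 61) × £12,550 = £966,350
Per-day component: £246,440 + £966,350 = £1,212,790
Base plus per-day: £192,250 + £1,212,790 = £1,405,040
The violation was not negligent: no 80% increase.
Cap at £3,173,150: £1,405,040 is within the cap, no reduction.
Minimum £1,118,500: £1,405,040 meets the minimum, no increase.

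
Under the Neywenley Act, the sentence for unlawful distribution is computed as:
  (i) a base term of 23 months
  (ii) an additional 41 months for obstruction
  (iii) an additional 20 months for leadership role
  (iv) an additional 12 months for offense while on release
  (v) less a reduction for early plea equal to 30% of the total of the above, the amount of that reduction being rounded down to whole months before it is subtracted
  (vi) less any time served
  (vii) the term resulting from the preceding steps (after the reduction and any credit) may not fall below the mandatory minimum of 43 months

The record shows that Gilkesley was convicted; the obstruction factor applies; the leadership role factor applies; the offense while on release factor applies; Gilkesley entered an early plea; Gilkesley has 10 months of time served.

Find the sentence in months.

58 months

Obstruction enhancement: +41 months
Leadership role enhancement: +20 months
Offense while on release enhancement: +12 months
Adjusted term: 23 months + 41 months + 20 months + 12 months = 96 months
Early plea reduction: 30% of 96 months = 28 months (rounded down)
After reduction: 96 − 28 = 68 months
Less time served: 68 months − 10 months = 58 months
Minimum 43 months: 58 months meets the minimum, no increase.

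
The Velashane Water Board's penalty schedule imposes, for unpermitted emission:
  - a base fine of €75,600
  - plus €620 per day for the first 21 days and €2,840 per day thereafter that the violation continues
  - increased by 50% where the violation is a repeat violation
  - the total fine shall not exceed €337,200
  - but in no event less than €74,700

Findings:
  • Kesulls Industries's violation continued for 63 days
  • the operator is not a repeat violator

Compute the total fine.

€207,900

First 21 days: 21 × €620 = €13,020
Remaining days: (63 − 21) × €2,840 = €119,280
Per-day component: €13,020 + €119,280 = €132,300
Base plus per-day: €75,600 + €132,300 = €207,900
The operator is not a repeat violator: no 50% increase.
Cap at €337,200: €207,900 is within the cap, no reduction.
Minimum €74,700: €207,900 meets the minimum, no increase.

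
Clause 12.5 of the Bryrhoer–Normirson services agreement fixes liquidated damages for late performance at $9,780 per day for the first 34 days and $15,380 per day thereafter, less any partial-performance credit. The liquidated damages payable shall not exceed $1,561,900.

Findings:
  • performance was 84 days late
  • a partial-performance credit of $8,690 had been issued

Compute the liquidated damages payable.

First 34 days: 34 × $9,780 = $332,520
Remaining days: (84 − 34) × $15,380 = $769,000
Accrued per-day damages: $332,520 + $769,000 = $1,101,520
Less partial-performance credit: $1,101,520 − $8,690 = $1,092,830
Cap at $1,561,900: $1,092,830 is within the cap, no reduction.

$1,092,830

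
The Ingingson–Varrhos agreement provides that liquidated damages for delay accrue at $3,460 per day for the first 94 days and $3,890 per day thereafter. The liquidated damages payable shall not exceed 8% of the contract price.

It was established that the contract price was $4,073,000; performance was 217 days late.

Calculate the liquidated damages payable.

$325,840

First 94 days: 94 × $3,460 = $325,240
Remaining days: (217 − 94) × $3,890 = $478,470
Accrued per-day damages: $325,240 + $478,470 = $803,710
Cap: 8% of $4,073,000 = $325,840
Cap at $325,840: $803,710 exceeds the cap → $325,840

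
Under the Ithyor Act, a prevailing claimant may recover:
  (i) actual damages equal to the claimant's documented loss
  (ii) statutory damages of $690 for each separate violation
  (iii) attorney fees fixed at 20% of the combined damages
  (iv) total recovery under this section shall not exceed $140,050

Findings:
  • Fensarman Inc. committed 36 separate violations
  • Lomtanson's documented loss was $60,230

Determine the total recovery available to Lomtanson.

Statutory damages: 36 × $690 = $24,840
Combined damages: $60,230 + $24,840 = $85,070
Attorney fees: 20% of $85,070 = $17,014
Total before cap: $85,070 + $17,014 = $102,084
Cap at $140,050: $102,084 is within the cap, no reduction.

$102,084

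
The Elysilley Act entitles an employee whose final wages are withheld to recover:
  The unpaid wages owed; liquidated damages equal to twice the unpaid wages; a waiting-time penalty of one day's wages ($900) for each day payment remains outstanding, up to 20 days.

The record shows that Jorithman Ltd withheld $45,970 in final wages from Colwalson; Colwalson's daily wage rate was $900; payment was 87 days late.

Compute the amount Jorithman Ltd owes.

Doubled: 2 × $45,970 = $91,940
Penalty days: min(87, 20) = 20
Waiting-time penalty: 20 × $900 = $18,000
Total award: $45,970 + $91,940 + $18,000 = $155,910

$155,910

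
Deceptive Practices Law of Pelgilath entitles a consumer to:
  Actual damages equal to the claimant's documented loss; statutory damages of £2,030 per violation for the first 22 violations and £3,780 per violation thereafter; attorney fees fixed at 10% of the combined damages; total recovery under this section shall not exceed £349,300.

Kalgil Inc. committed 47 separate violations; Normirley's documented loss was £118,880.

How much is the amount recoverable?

First 22 violations: 22 × £2,030 = £44,660
Remaining violations: (47 − 22) × £3,780 = £94,500
Statutory damages: £44,660 + £94,500 = £139,160
Combined damages: £118,880 + £139,160 = £258,040
Attorney fees: 10% of £258,040 = £25,804
Total before cap: £258,040 + £25,804 = £283,844
Cap at £349,300: £283,844 is within the cap, no reduction.

£283,844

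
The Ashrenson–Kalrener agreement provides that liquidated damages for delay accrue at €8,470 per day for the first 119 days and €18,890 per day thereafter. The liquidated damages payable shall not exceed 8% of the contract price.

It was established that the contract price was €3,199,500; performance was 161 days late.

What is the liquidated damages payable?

€255,960

First 119 days: 119 × €8,470 = €1,007,930
Remaining days: (161 − 119) × €18,890 = €793,380
Accrued per-day damages: €1,007,930 + €793,380 = €1,801,310
Cap: 8% of €3,199,500 = €255,960
Cap at €255,960: €1,801,310 exceeds the cap → €255,960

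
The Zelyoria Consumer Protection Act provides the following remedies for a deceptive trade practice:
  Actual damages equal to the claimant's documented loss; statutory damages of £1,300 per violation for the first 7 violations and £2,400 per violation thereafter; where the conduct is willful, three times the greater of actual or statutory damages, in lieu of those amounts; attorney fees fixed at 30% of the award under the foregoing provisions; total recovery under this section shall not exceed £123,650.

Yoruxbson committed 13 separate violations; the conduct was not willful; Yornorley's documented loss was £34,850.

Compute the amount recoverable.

First 7 violations: 7 × £1,300 = £9,100
Remaining violations: (13 − 7) × £2,400 = £14,400
Statutory damages: £9,100 + £14,400 = £23,500
Conduct not willful: the in-lieu enhancement does not apply.
Actual plus statutory damages: £34,850 + £23,500 = £58,350
Attorney fees: 30% of £58,350 = £17,505
Total before cap: £58,350 + £17,505 = £75,855
Cap at £123,650: £75,855 is within the cap, no reduction.

£75,855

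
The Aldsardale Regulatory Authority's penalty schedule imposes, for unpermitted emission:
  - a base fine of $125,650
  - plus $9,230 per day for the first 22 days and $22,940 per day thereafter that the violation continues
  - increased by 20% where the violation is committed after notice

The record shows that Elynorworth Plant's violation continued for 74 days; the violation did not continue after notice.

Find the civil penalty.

$1,521,590

First 22 days: 22 × $9,230 = $203,060
Remaining days: (74 − 22) × $22,940 = $1,192,880
Per-day component: $203,060 + $1,192,880 = $1,395,940
Base plus per-day: $125,650 + $1,395,940 = $1,521,590
The violation did not continue after notice: no 20% increase.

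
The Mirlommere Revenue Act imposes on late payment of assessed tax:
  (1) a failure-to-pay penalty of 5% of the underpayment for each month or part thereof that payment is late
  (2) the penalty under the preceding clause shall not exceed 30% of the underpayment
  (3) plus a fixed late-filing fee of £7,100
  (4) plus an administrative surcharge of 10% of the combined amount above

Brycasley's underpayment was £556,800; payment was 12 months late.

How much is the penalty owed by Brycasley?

£191,554

Accrued rate: 5% × 12 = 60%, capped at 30% → 30%
Failure-to-pay penalty: 30% of £556,800 = £167,040
Penalty before surcharge: £167,040 + £7,100 = £174,140
Administrative surcharge: 10% of £174,140 = £17,414
Total penalty: £174,140 + £17,414 = £191,554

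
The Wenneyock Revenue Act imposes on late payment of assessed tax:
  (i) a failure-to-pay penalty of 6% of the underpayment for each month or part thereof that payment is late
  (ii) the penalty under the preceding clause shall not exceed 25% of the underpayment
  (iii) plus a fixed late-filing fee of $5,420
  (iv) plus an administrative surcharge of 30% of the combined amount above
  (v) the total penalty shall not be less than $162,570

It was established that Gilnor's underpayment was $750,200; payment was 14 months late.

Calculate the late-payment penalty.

$250,861

Accrued rate: 6% × 14 = 84%, capped at 25% → 25%
Failure-to-pay penalty: 25% of $750,200 = $187,550
Penalty before surcharge: $187,550 + $5,420 = $192,970
Administrative surcharge: 30% of $192,970 = $57,891
Total penalty: $192,970 + $57,891 = $250,861
Minimum $162,570: $250,861 meets the minimum, no increase.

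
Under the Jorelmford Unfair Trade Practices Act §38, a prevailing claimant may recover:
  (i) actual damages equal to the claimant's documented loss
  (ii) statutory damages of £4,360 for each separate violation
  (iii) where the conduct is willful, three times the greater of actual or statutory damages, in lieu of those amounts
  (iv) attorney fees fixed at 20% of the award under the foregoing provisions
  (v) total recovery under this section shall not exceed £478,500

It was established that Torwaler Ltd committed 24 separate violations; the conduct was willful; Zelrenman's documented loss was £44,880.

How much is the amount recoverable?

Total recovery: £376,704

Statutory damages: 24 × £4,360 = £104,640
Greater of actual damages (£44,880) or statutory damages (£104,640): £104,640
Trebled: 3 × £104,640 = £313,920
Attorney fees: 20% of £313,920 = £62,784
Total before cap: £313,920 + £62,784 = £376,704
Cap at £478,500: £376,704 is within the cap, no reduction.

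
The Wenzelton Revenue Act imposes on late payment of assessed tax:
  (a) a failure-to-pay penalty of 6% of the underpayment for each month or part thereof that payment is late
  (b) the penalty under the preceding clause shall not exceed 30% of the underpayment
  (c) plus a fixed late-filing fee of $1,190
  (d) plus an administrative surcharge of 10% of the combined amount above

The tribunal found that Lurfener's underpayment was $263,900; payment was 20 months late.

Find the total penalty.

Accrued rate: 6% × 20 = 120%, capped at 30% → 30%
Failure-to-pay penalty: 30% of $263,900 = $79,170
Penalty before surcharge: $79,170 + $1,190 = $80,360
Administrative surcharge: 10% of $80,360 = $8,036
Total penalty: $80,360 + $8,036 = $88,396

$88,396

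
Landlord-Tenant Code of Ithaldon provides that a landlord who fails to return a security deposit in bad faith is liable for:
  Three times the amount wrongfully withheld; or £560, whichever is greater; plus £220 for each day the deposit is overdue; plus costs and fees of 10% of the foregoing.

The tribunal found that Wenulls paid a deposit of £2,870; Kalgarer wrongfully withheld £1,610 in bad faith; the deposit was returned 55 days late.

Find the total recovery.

£18,623

Trebled: 3 × £1,610 = £4,830
Minimum £560: £4,830 meets the minimum, no increase.
Late-return penalty: 55 × £220 = £12,100
Damages plus late penalty: £4,830 + £12,100 = £16,930
Costs and fees: 10% of £16,930 = £1,693
Total recovery: £16,930 + £1,693 = £18,623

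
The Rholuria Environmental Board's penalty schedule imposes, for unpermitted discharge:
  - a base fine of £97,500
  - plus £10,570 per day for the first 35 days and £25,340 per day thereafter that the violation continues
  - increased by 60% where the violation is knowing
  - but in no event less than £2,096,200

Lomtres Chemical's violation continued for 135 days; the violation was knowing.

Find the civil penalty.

First 35 days: 35 × £10,570 = £369,950
Remaining days: (135 − 35) × £25,340 = £2,534,000
Per-day component: £369,950 + £2,534,000 = £2,903,950
Base plus per-day: £97,500 + £2,903,950 = £3,001,450
Enhancement: 60% of £3,001,450 = £1,800,870
Enhanced fine: £3,001,450 + £1,800,870 = £4,802,320
Minimum £2,096,200: £4,802,320 meets the minimum, no increase.

£4,802,320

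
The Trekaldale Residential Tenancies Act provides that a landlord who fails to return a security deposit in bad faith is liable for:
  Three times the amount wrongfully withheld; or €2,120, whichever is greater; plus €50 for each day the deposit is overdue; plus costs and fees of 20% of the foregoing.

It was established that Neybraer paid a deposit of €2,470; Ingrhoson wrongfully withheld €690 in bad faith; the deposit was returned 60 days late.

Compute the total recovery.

Trebled: 3 × €690 = €2,070
Minimum €2,120: €2,070 is below the minimum → €2,120
Late-return penalty: 60 × €50 = €3,000
Damages plus late penalty: €2,120 + €3,000 = €5,120
Costs and fees: 20% of €5,120 = €1,024
Total recovery: €5,120 + €1,024 = €6,144

€6,144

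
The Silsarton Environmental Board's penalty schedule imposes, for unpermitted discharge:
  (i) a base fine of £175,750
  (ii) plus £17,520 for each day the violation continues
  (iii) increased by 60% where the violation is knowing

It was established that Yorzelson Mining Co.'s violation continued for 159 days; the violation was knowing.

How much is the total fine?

Per-day component: 159 × £17,520 = £2,785,680
Base plus per-day: £175,750 + £2,785,680 = £2,961,430
Enhancement: 60% of £2,961,430 = £1,776,858
Enhanced fine: £2,961,430 + £1,776,858 = £4,738,288

£4,738,288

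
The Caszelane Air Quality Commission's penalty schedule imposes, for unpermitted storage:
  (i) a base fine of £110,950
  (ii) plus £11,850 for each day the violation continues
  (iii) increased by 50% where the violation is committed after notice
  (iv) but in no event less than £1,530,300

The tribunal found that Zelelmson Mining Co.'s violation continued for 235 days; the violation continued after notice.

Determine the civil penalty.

£4,343,550

Per-day component: 235 × £11,850 = £2,784,750
Base plus per-day: £110,950 + £2,784,750 = £2,895,700
Enhancement: 50% of £2,895,700 = £1,447,850
Enhanced fine: £2,895,700 + £1,447,850 = £4,343,550
Minimum £1,530,300: £4,343,550 meets the minimum, no increase.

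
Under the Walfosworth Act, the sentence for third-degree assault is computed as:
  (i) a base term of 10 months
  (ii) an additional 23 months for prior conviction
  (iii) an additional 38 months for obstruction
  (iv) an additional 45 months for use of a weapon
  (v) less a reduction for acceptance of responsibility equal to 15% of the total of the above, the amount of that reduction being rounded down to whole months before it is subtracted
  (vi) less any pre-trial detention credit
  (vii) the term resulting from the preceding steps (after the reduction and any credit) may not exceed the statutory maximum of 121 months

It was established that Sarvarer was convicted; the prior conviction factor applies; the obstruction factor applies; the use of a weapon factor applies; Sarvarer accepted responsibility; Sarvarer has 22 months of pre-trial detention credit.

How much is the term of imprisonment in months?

77 months

Prior conviction enhancement: +23 months
Obstruction enhancement: +38 months
Use of a weapon enhancement: +45 months
Adjusted term: 10 months + 23 months + 38 months + 45 months = 116 months
Acceptance of responsibility reduction: 15% of 116 months = 17 months (rounded down)
After reduction: 116 − 17 = 99 months
Less pre-trial detention credit: 99 months − 22 months = 77 months
Cap at 121 months: 77 months is within the cap, no reduction.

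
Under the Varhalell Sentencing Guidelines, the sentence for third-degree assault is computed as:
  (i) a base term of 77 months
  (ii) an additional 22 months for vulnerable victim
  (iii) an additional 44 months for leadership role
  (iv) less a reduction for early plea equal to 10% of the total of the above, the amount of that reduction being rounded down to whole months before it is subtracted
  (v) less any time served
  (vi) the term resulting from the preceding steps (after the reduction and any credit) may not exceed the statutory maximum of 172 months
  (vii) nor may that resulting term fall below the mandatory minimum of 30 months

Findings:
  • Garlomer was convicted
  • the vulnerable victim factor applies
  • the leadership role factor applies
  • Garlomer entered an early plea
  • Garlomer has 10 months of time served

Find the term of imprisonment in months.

Vulnerable victim enhancement: +22 months
Leadership role enhancement: +44 months
Adjusted term: 77 months + 22 months + 44 months = 143 months
Early plea reduction: 10% of 143 months = 14 months (rounded down)
After reduction: 143 − 14 = 129 months
Less time served: 129 months − 10 months = 119 months
Cap at 172 months: 119 months is within the cap, no reduction.
Minimum 30 months: 119 months meets the minimum, no increase.

119 months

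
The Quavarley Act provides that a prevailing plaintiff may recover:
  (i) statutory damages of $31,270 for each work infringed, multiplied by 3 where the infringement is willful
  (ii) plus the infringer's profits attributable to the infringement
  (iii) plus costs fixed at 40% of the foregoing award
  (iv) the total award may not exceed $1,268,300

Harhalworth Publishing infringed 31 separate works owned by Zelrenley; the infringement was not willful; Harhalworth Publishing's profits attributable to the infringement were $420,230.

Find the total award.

$1,268,300

Statutory damages: 31 × $31,270 = $969,370
Infringement not willful: no ×3 enhancement.
Combined award: $969,370 + $420,230 = $1,389,600
Costs: 40% of $1,389,600 = $555,840
Award plus costs: $1,389,600 + $555,840 = $1,945,440
Cap at $1,268,300: $1,945,440 exceeds the cap → $1,268,300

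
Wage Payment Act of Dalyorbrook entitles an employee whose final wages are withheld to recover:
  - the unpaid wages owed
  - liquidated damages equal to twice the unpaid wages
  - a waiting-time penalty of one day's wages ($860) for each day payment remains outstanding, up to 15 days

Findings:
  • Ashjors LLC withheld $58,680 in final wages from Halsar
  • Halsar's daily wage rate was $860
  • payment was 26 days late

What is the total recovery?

Doubled: 2 × $58,680 = $117,360
Penalty days: min(26, 15) = 15
Waiting-time penalty: 15 × $860 = $12,900
Total award: $58,680 + $117,360 + $12,900 = $188,940

$188,940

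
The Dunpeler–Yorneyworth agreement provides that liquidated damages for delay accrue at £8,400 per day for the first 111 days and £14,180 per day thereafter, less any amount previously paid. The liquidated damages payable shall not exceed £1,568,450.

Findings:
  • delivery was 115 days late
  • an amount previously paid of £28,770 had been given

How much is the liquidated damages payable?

First 111 days: 111 × £8,400 = £932,400
Remaining days: (115 − 111) × £14,180 = £56,720
Accrued per-day damages: £932,400 + £56,720 = £989,120
Less amount previously paid: £989,120 − £28,770 = £960,350
Cap at £1,568,450: £960,350 is within the cap, no reduction.

£960,350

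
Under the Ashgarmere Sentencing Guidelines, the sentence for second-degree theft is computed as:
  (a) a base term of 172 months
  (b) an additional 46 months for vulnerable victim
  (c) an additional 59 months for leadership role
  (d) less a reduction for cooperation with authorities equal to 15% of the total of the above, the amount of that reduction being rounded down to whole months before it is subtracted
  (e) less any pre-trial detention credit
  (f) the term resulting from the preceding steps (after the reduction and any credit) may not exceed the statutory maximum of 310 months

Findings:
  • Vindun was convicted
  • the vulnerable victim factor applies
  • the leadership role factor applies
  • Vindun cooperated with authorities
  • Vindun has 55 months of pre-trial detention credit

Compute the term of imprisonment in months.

Sentence: 181 months

Vulnerable victim enhancement: +46 months
Leadership role enhancement: +59 months
Adjusted term: 172 months + 46 months + 59 months = 277 months
Cooperation with authorities reduction: 15% of 277 months = 41 months (rounded down)
After reduction: 277 − 41 = 236 months
Less pre-trial detention credit: 236 months − 55 months = 181 months
Cap at 310 months: 181 months is within the cap, no reduction.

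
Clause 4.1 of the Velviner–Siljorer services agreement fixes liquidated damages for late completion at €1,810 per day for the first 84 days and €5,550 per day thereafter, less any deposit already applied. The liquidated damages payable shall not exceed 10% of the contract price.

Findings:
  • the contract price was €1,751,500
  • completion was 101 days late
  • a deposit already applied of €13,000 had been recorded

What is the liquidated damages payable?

Liquidated damages: €175,150

First 84 days: 84 × €1,810 = €152,040
Remaining days: (101 − 84) × €5,550 = €94,350
Accrued per-day damages: €152,040 + €94,350 = €246,390
Less deposit already applied: €246,390 − €13,000 = €233,390
Cap: 10% of €1,751,500 = €175,150
Cap at €175,150: €233,390 exceeds the cap → €175,150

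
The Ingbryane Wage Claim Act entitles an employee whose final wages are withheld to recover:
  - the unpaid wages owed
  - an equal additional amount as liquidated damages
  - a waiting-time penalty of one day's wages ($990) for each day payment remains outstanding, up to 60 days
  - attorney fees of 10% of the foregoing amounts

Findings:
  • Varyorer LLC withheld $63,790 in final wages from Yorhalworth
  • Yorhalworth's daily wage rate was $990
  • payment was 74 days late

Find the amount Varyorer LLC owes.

$205,678

Liquidated damages (equal amount): $63,790
Penalty days: min(74, 60) = 60
Waiting-time penalty: 60 × $990 = $59,400
Subtotal: $63,790 + $63,790 + $59,400 = $186,980
Attorney fees: 10% of $186,980 = $18,698
Total award: $186,980 + $18,698 = $205,678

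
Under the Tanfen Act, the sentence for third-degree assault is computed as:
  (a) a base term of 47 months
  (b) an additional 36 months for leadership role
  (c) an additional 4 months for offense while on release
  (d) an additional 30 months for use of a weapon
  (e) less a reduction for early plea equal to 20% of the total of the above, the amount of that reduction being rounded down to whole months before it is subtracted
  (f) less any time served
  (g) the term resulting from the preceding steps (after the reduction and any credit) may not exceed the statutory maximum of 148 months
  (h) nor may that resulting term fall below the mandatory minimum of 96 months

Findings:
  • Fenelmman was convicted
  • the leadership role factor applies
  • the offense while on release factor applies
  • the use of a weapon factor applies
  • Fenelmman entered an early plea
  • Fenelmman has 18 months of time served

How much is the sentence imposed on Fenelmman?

Leadership role enhancement: +36 months
Offense while on release enhancement: +4 months
Use of a weapon enhancement: +30 months
Adjusted term: 47 months + 36 months + 4 months + 30 months = 117 months
Early plea reduction: 20% of 117 months = 23 months (rounded down)
After reduction: 117 − 23 = 94 months
Less time served: 94 months − 18 months = 76 months
Cap at 148 months: 76 months is within the cap, no reduction.
Minimum 96 months: 76 months is below the minimum → 96 months

96 months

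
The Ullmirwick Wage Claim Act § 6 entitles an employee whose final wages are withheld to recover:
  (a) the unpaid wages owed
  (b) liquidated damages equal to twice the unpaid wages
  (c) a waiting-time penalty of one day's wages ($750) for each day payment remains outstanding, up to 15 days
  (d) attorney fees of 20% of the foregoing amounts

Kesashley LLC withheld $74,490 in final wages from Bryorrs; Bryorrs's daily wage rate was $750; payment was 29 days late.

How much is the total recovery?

Doubled: 2 × $74,490 = $148,980
Penalty days: min(29, 15) = 15
Waiting-time penalty: 15 × $750 = $11,250
Subtotal: $74,490 + $148,980 + $11,250 = $234,720
Attorney fees: 20% of $234,720 = $46,944
Total award: $234,720 + $46,944 = $281,664

$281,664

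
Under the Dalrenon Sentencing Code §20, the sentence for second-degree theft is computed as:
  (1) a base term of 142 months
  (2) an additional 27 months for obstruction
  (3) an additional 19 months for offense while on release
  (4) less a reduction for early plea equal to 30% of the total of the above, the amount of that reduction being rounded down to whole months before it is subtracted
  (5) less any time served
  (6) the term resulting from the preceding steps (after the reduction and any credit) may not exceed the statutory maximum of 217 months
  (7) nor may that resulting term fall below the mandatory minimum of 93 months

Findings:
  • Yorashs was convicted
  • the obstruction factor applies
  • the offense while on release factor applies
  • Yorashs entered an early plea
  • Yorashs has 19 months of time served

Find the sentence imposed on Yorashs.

113 months

Obstruction enhancement: +27 months
Offense while on release enhancement: +19 months
Adjusted term: 142 months + 27 months + 19 months = 188 months
Early plea reduction: 30% of 188 months = 56 months (rounded down)
After reduction: 188 − 56 = 132 months
Less time served: 132 months − 19 months = 113 months
Cap at 217 months: 113 months is within the cap, no reduction.
Minimum 93 months: 113 months meets the minimum, no increase.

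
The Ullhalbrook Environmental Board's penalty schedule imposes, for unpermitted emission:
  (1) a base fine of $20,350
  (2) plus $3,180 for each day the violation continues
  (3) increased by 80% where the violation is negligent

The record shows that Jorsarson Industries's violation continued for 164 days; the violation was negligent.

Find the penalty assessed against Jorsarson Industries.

Per-day component: 164 × $3,180 = $521,520
Base plus per-day: $20,350 + $521,520 = $541,870
Enhancement: 80% of $541,870 = $433,496
Enhanced fine: $541,870 + $433,496 = $975,366

Civil penalty: $975,366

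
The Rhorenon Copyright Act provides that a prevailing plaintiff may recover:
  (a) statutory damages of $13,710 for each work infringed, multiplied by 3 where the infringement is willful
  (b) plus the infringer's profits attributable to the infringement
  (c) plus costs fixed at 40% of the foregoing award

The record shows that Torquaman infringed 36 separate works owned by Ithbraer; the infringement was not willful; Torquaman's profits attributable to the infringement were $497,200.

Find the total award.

$1,387,064

Statutory damages: 36 × $13,710 = $493,560
Infringement not willful: no ×3 enhancement.
Combined award: $493,560 + $497,200 = $990,760
Costs: 40% of $990,760 = $396,304
Award plus costs: $990,760 + $396,304 = $1,387,064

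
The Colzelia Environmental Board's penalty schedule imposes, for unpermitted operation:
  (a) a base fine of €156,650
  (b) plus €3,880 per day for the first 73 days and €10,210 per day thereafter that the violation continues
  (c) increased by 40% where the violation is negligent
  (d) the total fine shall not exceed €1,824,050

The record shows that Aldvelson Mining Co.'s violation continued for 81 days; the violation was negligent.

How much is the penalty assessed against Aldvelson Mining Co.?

€730,198

First 73 days: 73 × €3,880 = €283,240
Remaining days: (81 − 73) × €10,210 = €81,680
Per-day component: €283,240 + €81,680 = €364,920
Base plus per-day: €156,650 + €364,920 = €521,570
Enhancement: 40% of €521,570 = €208,628
Enhanced fine: €521,570 + €208,628 = €730,198
Cap at €1,824,050: €730,198 is within the cap, no reduction.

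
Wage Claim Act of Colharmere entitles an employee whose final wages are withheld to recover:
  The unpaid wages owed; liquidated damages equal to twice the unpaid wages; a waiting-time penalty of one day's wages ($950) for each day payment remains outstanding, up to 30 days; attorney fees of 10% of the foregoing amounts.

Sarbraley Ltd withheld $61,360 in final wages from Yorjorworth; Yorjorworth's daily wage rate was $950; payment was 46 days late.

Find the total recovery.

Doubled: 2 × $61,360 = $122,720
Penalty days: min(46, 30) = 30
Waiting-time penalty: 30 × $950 = $28,500
Subtotal: $61,360 + $122,720 + $28,500 = $212,580
Attorney fees: 10% of $212,580 = $21,258
Total award: $212,580 + $21,258 = $233,838

$233,838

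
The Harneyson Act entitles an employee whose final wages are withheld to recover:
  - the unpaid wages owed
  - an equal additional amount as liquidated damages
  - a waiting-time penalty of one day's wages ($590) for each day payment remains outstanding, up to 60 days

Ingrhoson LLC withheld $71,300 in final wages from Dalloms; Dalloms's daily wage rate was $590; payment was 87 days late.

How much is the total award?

Liquidated damages (equal amount): $71,300
Penalty days: min(87, 60) = 60
Waiting-time penalty: 60 × $590 = $35,400
Total award: $71,300 + $71,300 + $35,400 = $178,000

Total award: $178,000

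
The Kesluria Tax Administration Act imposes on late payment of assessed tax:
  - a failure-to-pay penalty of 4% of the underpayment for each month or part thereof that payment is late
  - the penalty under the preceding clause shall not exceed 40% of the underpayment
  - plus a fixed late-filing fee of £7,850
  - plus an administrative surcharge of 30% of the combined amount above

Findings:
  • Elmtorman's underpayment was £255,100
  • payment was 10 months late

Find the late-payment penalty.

£142,857

Accrued rate: 4% × 10 = 40%, capped at 40% → 40%
Failure-to-pay penalty: 40% of £255,100 = £102,040
Penalty before surcharge: £102,040 + £7,850 = £109,890
Administrative surcharge: 30% of £109,890 = £32,967
Total penalty: £109,890 + £32,967 = £142,857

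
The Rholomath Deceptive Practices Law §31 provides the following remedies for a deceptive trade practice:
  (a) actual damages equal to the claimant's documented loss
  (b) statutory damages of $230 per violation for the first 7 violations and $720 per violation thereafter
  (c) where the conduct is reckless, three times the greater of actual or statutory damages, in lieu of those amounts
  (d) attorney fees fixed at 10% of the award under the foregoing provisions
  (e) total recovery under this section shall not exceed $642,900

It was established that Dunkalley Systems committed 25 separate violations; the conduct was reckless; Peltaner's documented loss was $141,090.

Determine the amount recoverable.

First 7 violations: 7 × $230 = $1,610
Remaining violations: (25 − 7) × $720 = $12,960
Statutory damages: $1,610 + $12,960 = $14,570
Greater of actual damages ($141,090) or statutory damages ($14,570): $141,090
Trebled: 3 × $141,090 = $423,270
Attorney fees: 10% of $423,270 = $42,327
Total before cap: $423,270 + $42,327 = $465,597
Cap at $642,900: $465,597 is within the cap, no reduction.

Total recovery: $465,597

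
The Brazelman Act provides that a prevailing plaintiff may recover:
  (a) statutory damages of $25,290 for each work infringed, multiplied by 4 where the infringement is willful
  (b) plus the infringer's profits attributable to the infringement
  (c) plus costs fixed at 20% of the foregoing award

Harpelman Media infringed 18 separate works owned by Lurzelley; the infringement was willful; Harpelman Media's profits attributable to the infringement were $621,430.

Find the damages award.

Statutory damages: 18 × $25,290 = $455,220
Multiplied by 4: 4 × $455,220 = $1,820,880
Combined award: $1,820,880 + $621,430 = $2,442,310
Costs: 20% of $2,442,310 = $488,462
Award plus costs: $2,442,310 + $488,462 = $2,930,772

Award: $2,930,772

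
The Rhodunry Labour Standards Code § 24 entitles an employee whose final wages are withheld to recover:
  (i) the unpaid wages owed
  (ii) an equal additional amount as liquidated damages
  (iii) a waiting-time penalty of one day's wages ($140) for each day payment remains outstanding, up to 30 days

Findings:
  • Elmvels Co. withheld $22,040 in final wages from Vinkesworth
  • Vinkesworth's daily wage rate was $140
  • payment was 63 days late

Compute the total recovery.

Liquidated damages (equal amount): $22,040
Penalty days: min(63, 30) = 30
Waiting-time penalty: 30 × $140 = $4,200
Total award: $22,040 + $22,040 + $4,200 = $48,280

$48,280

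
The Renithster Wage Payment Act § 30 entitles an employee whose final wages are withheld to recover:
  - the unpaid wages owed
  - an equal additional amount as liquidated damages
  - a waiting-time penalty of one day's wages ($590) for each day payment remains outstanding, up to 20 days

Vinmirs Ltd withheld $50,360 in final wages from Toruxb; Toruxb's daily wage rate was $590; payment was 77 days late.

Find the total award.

$112,520

Liquidated damages (equal amount): $50,360
Penalty days: min(77, 20) = 20
Waiting-time penalty: 20 × $590 = $11,800
Total award: $50,360 + $50,360 + $11,800 = $112,520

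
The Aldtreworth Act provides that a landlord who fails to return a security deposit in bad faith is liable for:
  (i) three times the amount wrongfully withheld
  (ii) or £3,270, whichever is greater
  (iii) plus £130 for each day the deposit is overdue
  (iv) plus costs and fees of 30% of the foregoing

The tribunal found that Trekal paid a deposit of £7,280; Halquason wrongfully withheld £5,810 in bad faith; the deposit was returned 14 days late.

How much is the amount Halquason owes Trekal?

Trebled: 3 × £5,810 = £17,430
Minimum £3,270: £17,430 meets the minimum, no increase.
Late-return penalty: 14 × £130 = £1,820
Damages plus late penalty: £17,430 + £1,820 = £19,250
Costs and fees: 30% of £19,250 = £5,775
Total recovery: £19,250 + £5,775 = £25,025

£25,025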